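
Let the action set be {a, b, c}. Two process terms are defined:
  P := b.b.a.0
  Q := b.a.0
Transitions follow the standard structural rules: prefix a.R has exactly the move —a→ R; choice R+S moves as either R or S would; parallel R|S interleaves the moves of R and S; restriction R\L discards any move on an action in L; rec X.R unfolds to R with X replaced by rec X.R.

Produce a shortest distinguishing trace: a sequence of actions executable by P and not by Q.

Reachable graph of P (4 states):
  u0 = b.b.a.0 ⊢ --b--▸ u1
  u1 = b.a.0 ⊢ --b--▸ u2
  u2 = a.0 ⊢ --a--▸ u3
  u3 = 0 ⊢ (no moves)
Reachable graph of Q (3 states):
  v0 = b.a.0 ⊢ --b--▸ v1
  v1 = a.0 ⊢ --a--▸ v2
  v2 = 0 ⊢ (no moves)
Trace ⟨bb⟩ through P, begin at {u0}:
  after b @ step 1: {u1}
  after b @ step 2: {u2}
  — P admits the full trace.
Trace ⟨bb⟩ through Q, begin at {v0}:
  after b @ step 1: {v1}
  after b @ step 2: ∅ (Q stuck)

bb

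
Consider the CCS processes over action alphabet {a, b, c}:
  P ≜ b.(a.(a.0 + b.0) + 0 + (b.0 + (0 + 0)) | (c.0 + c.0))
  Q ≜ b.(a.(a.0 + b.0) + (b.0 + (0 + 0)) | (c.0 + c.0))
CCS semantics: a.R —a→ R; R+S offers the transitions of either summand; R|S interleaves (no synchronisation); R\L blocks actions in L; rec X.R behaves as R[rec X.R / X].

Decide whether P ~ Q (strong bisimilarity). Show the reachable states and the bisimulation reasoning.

bisimilar

LTS(P): 7 reachable states
  m0 = b.(a.(a.0 + b.0) + 0 + (b.0 + (0 + 0)) | (c.0 + c.0)) | —b→ m1
  m1 = a.(a.0 + b.0) + 0 + (b.0 + (0 + 0)) | (c.0 + c.0) | —a→ m2, —b→ m3, —c→ m4
  m2 = a.0 + b.0 | —a→ m5, —b→ m5
  m3 = 0 | (c.0 + c.0) | —c→ m6
  m4 = (b.0 + (0 + 0)) | 0 | —b→ m6
  m5 = 0 | ·
  m6 = 0 | 0 | ·
LTS(Q): 7 reachable states
  n0 = b.(a.(a.0 + b.0) + (b.0 + (0 + 0)) | (c.0 + c.0)) | —b→ n1
  n1 = a.(a.0 + b.0) + (b.0 + (0 + 0)) | (c.0 + c.0) | —a→ n2, —b→ n3, —c→ n4
  n2 = a.0 + b.0 | —a→ n5, —b→ n5
  n3 = 0 | (c.0 + c.0) | —c→ n6
  n4 = (b.0 + (0 + 0)) | 0 | —b→ n6
  n5 = 0 | ·
  n6 = 0 | 0 | ·
Partition-refinement fixed point:
  B0 = {m0, n0}
  B1 = {m1, n1}
  B2 = {m2, n2}
  B3 = {m5, m6, n5, n6}
  B4 = {m3, n3}
  B5 = {m4, n4}
m0 ∈ B0, n0 ∈ B0 → same block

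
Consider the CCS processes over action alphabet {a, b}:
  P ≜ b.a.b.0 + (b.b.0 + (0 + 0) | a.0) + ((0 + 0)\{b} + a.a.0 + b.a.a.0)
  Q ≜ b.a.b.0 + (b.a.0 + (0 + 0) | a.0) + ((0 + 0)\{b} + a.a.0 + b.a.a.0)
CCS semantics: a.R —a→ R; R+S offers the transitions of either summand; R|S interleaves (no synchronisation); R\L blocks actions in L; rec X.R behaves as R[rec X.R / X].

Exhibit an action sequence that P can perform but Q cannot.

P's transition system — 7 states:
  s0 = b.a.b.0 + (b.b.0 + (0 + 0) | a.0) + ((0 + 0)\{b} + a.a.0 + b.a.a.0) :: —a→ s1, —a→ s2, —b→ s3, —b→ s4, —b→ s5
  s1 = (0 + 0) | 0 :: deadlocked
  s2 = a.0 :: —a→ s6
  s3 = a.a.0 :: —a→ s2
  s4 = a.b.0 :: —a→ s5
  s5 = b.0 :: —b→ s6
  s6 = 0 :: deadlocked
Q's transition system — 7 states:
  t0 = b.a.b.0 + (b.a.0 + (0 + 0) | a.0) + ((0 + 0)\{b} + a.a.0 + b.a.a.0) :: —a→ t1, —a→ t2, —b→ t2, —b→ t3, —b→ t4
  t1 = (0 + 0) | 0 :: deadlocked
  t2 = a.0 :: —a→ t5
  t3 = a.a.0 :: —a→ t2
  t4 = a.b.0 :: —a→ t6
  t5 = 0 :: deadlocked
  t6 = b.0 :: —b→ t5
Run σ = ⟨bb⟩ on P: start {s0}
  step 1 (b): {s3, s4, s5}
  step 2 (b): {s6}
  P completes σ.
Run σ = ⟨bb⟩ on Q: start {t0}
  step 1 (b): {t2, t3, t4}
  step 2 (b): ∅  — Q cannot continue

bb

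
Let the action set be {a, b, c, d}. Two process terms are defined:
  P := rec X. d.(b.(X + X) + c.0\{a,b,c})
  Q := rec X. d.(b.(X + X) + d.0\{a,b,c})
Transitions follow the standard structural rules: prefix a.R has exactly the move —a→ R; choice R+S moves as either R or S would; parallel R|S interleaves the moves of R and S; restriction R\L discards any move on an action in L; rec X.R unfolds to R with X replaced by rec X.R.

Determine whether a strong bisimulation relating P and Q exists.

Reachable graph of P (4 states):
  u0 = rec X. d.(b.(X + X) + c.0\{a,b,c}) ⊢ —d→ u1
  u1 = b.((rec X. d.(b.(X + X) + c.0\{a,b,c})) + (rec X. d.(b.(X + X) + c.0\{a,b,c}))) + c.0\{a,b,c} ⊢ —b→ u2, —c→ u3
  u2 = (rec X. d.(b.(X + X) + c.0\{a,b,c})) + (rec X. d.(b.(X + X) + c.0\{a,b,c})) ⊢ —d→ u1
  u3 = 0\{a,b,c} ⊢ (no moves)
Reachable graph of Q (4 states):
  v0 = rec X. d.(b.(X + X) + d.0\{a,b,c}) ⊢ —d→ v1
  v1 = b.((rec X. d.(b.(X + X) + d.0\{a,b,c})) + (rec X. d.(b.(X + X) + d.0\{a,b,c}))) + d.0\{a,b,c} ⊢ —b→ v2, —d→ v3
  v2 = (rec X. d.(b.(X + X) + d.0\{a,b,c})) + (rec X. d.(b.(X + X) + d.0\{a,b,c})) ⊢ —d→ v1
  v3 = 0\{a,b,c} ⊢ (no moves)
Bisimilarity quotient blocks:
  B0 = {u0, u2}
  B1 = {u1}
  B2 = {u3, v3}
  B3 = {v0, v2}
  B4 = {v1}
u0 ∈ B0, v0 ∈ B3 → different blocks

not bisimilar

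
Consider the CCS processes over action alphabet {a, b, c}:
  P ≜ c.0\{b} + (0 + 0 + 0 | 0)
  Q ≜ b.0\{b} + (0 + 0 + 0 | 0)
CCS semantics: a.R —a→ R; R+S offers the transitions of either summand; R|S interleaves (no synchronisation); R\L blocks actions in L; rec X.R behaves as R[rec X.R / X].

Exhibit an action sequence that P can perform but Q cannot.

c

Reachable graph of P (2 states):
  s0 = c.0\{b} + (0 + 0 + 0 | 0) → ··c··> s1
  s1 = 0\{b} → stopped
Reachable graph of Q (2 states):
  t0 = b.0\{b} + (0 + 0 + 0 | 0) → ··b··> t1
  t1 = 0\{b} → stopped
Run σ = ⟨c⟩ on P: start {s0}
  after c @ step 1: {s1}
  ✓ P
Run σ = ⟨c⟩ on Q: start {t0}
  after c @ step 1: ∅  — Q cannot continue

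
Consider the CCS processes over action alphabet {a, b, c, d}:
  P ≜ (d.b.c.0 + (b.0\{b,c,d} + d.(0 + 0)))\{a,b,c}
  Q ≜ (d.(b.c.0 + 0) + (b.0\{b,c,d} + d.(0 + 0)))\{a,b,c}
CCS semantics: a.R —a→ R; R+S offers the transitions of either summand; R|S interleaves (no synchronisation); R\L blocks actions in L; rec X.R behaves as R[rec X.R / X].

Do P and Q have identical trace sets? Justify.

traces(P) = traces(Q)

LTS(P): 3 reachable states
  m0 = (d.b.c.0 + (b.0\{b,c,d} + d.(0 + 0)))\{a,b,c} | -d-> m1, -d-> m2
  m1 = (0 + 0)\{a,b,c} | ∅
  m2 = (b.c.0)\{a,b,c} | ∅
LTS(Q): 3 reachable states
  n0 = (d.(b.c.0 + 0) + (b.0\{b,c,d} + d.(0 + 0)))\{a,b,c} | -d-> n1, -d-> n2
  n1 = (0 + 0)\{a,b,c} | ∅
  n2 = (b.c.0 + 0)\{a,b,c} | ∅
Partition-refinement fixed point:
  B0 = {m0, n0}
  B1 = {m1, m2, n1, n2}
m0 ∈ B0, n0 ∈ B0 → same block
Bisimilar ⇒ trace-equivalent.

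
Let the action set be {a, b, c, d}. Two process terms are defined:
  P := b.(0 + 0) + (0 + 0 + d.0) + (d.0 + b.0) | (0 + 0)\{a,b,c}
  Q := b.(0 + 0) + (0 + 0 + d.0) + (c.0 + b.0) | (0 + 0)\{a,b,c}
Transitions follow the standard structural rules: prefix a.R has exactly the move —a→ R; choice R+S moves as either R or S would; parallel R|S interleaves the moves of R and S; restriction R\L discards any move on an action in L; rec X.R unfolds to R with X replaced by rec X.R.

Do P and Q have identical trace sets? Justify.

traces(P) ≠ traces(Q) — witness ⟨c⟩

P's transition system — 4 states:
  m0 = b.(0 + 0) + (0 + 0 + d.0) + (d.0 + b.0) | (0 + 0)\{a,b,c} has moves ··b··> m1, ··b··> m2, ··d··> m2, ··d··> m3
  m1 = 0 + 0 has moves (no moves)
  m2 = 0 | (0 + 0)\{a,b,c} has moves (no moves)
  m3 = 0 has moves (no moves)
Q's transition system — 4 states:
  n0 = b.(0 + 0) + (0 + 0 + d.0) + (c.0 + b.0) | (0 + 0)\{a,b,c} has moves ··b··> n1, ··b··> n2, ··c··> n2, ··d··> n3
  n1 = 0 + 0 has moves (no moves)
  n2 = 0 | (0 + 0)\{a,b,c} has moves (no moves)
  n3 = 0 has moves (no moves)
Run σ = ⟨c⟩ on Q: start {n0}
  step 1 (c): {n2}
  Q completes σ.
Run σ = ⟨c⟩ on P: start {m0}
  step 1 (c): no successor for P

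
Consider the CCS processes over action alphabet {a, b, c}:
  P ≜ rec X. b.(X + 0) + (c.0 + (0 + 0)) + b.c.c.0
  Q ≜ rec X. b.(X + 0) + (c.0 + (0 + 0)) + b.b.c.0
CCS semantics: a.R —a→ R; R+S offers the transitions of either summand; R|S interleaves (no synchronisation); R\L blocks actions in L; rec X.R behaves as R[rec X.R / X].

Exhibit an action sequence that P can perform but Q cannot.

bcc

Reachable graph of P (5 states):
  m0 = rec X. b.(X + 0) + (c.0 + (0 + 0)) + b.c.c.0 :: =b=> m1, =b=> m2, =c=> m3
  m1 = (rec X. b.(X + 0) + (c.0 + (0 + 0)) + b.c.c.0) + 0 :: =b=> m1, =b=> m2, =c=> m3
  m2 = c.c.0 :: =c=> m4
  m3 = 0 :: (no moves)
  m4 = c.0 :: =c=> m3
Reachable graph of Q (5 states):
  n0 = rec X. b.(X + 0) + (c.0 + (0 + 0)) + b.b.c.0 :: =b=> n1, =b=> n2, =c=> n3
  n1 = (rec X. b.(X + 0) + (c.0 + (0 + 0)) + b.b.c.0) + 0 :: =b=> n1, =b=> n2, =c=> n3
  n2 = b.c.0 :: =b=> n4
  n3 = 0 :: (no moves)
  n4 = c.0 :: =c=> n3
Run σ = ⟨bcc⟩ on P: start {m0}
  after b @ step 1: {m1, m2}
  after c @ step 2: {m3, m4}
  after c @ step 3: {m3}
  — P admits the full trace.
Run σ = ⟨bcc⟩ on Q: start {n0}
  after b @ step 1: {n1, n2}
  after c @ step 2: {n3}
  after c @ step 3: ∅  — Q cannot continue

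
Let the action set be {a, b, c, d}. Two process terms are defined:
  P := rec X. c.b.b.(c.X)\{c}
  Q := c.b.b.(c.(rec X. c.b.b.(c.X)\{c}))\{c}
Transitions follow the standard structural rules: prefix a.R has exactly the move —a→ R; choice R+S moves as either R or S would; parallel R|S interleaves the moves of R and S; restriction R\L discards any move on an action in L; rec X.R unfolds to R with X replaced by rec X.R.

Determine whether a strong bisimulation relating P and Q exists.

P's transition system — 4 states:
  m0 = rec X. c.b.b.(c.X)\{c} :: --c--▸ m1
  m1 = b.b.(c.(rec X. c.b.b.(c.X)\{c}))\{c} :: --b--▸ m2
  m2 = b.(c.(rec X. c.b.b.(c.X)\{c}))\{c} :: --b--▸ m3
  m3 = (c.(rec X. c.b.b.(c.X)\{c}))\{c} :: ∅
Q's transition system — 4 states:
  n0 = c.b.b.(c.(rec X. c.b.b.(c.X)\{c}))\{c} :: --c--▸ n1
  n1 = b.b.(c.(rec X. c.b.b.(c.X)\{c}))\{c} :: --b--▸ n2
  n2 = b.(c.(rec X. c.b.b.(c.X)\{c}))\{c} :: --b--▸ n3
  n3 = (c.(rec X. c.b.b.(c.X)\{c}))\{c} :: ∅
Bisimilarity quotient blocks:
  B0 = {m0, n0}
  B1 = {m1, n1}
  B2 = {m2, n2}
  B3 = {m3, n3}
m0 ∈ B0, n0 ∈ B0 → same block

YES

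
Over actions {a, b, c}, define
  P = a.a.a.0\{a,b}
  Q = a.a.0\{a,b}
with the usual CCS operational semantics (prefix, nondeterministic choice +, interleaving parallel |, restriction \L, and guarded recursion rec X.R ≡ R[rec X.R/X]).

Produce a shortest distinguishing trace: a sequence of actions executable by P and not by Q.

LTS(P): 4 reachable states
  u0 = a.a.a.0\{a,b} has moves --a--▸ u1
  u1 = a.a.0\{a,b} has moves --a--▸ u2
  u2 = a.0\{a,b} has moves --a--▸ u3
  u3 = 0\{a,b} has moves deadlocked
LTS(Q): 3 reachable states
  v0 = a.a.0\{a,b} has moves --a--▸ v1
  v1 = a.0\{a,b} has moves --a--▸ v2
  v2 = 0\{a,b} has moves deadlocked
Executing aaa from P (initial set {u0}):
  step 1 (a): {u1}
  step 2 (a): {u2}
  step 3 (a): {u3}
  — P admits the full trace.
Executing aaa from Q (initial set {v0}):
  step 1 (a): {v1}
  step 2 (a): {v2}
  step 3 (a): ∅ (Q stuck)

aaa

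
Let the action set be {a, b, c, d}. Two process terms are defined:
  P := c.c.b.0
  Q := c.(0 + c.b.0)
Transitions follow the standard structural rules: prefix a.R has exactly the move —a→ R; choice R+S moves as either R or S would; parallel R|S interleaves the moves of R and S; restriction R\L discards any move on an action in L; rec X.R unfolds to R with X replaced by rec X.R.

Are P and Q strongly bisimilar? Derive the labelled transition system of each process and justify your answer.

YES

LTS(P): 4 reachable states
  s0 = c.c.b.0 | =c=> s1
  s1 = c.b.0 | =c=> s2
  s2 = b.0 | =b=> s3
  s3 = 0 | (no moves)
LTS(Q): 4 reachable states
  t0 = c.(0 + c.b.0) | =c=> t1
  t1 = 0 + c.b.0 | =c=> t2
  t2 = b.0 | =b=> t3
  t3 = 0 | (no moves)
Coarsest stable partition (strong bisimilarity classes):
  B0 = {s0, t0}
  B1 = {s1, t1}
  B2 = {s2, t2}
  B3 = {s3, t3}
s0 ∈ B0, t0 ∈ B0 → same block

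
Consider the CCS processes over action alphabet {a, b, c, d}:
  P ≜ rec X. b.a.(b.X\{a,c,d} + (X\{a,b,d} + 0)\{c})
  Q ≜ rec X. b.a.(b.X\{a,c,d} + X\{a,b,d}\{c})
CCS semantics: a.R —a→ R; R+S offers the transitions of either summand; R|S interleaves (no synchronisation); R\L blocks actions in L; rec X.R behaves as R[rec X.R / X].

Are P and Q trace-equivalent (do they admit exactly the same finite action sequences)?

Reachable graph of P (5 states):
  s0 = rec X. b.a.(b.X\{a,c,d} + (X\{a,b,d} + 0)\{c}) ⊢ --b--▸ s1
  s1 = a.(b.(rec X. b.a.(b.X\{a,c,d} + (X\{a,b,d} + 0)\{c}))\{a,c,d} + ((rec X. b.a.(b.X\{a,c,d} + (X\{a,b,d} + 0)\{c}))\{a,b,d} + 0)\{c}) ⊢ --a--▸ s2
  s2 = b.(rec X. b.a.(b.X\{a,c,d} + (X\{a,b,d} + 0)\{c}))\{a,c,d} + ((rec X. b.a.(b.X\{a,c,d} + (X\{a,b,d} + 0)\{c}))\{a,b,d} + 0)\{c} ⊢ --b--▸ s3
  s3 = (rec X. b.a.(b.X\{a,c,d} + (X\{a,b,d} + 0)\{c}))\{a,c,d} ⊢ --b--▸ s4
  s4 = (a.(b.(rec X. b.a.(b.X\{a,c,d} + (X\{a,b,d} + 0)\{c}))\{a,c,d} + ((rec X. b.a.(b.X\{a,c,d} + (X\{a,b,d} + 0)\{c}))\{a,b,d} + 0)\{c}))\{a,c,d} ⊢ ·
Reachable graph of Q (5 states):
  t0 = rec X. b.a.(b.X\{a,c,d} + X\{a,b,d}\{c}) ⊢ --b--▸ t1
  t1 = a.(b.(rec X. b.a.(b.X\{a,c,d} + X\{a,b,d}\{c}))\{a,c,d} + (rec X. b.a.(b.X\{a,c,d} + X\{a,b,d}\{c}))\{a,b,d}\{c}) ⊢ --a--▸ t2
  t2 = b.(rec X. b.a.(b.X\{a,c,d} + X\{a,b,d}\{c}))\{a,c,d} + (rec X. b.a.(b.X\{a,c,d} + X\{a,b,d}\{c}))\{a,b,d}\{c} ⊢ --b--▸ t3
  t3 = (rec X. b.a.(b.X\{a,c,d} + X\{a,b,d}\{c}))\{a,c,d} ⊢ --b--▸ t4
  t4 = (a.(b.(rec X. b.a.(b.X\{a,c,d} + X\{a,b,d}\{c}))\{a,c,d} + (rec X. b.a.(b.X\{a,c,d} + X\{a,b,d}\{c}))\{a,b,d}\{c}))\{a,c,d} ⊢ ·
Bisimilarity quotient blocks:
  B0 = {s0, t0}
  B1 = {s1, t1}
  B2 = {s2, t2}
  B3 = {s3, t3}
  B4 = {s4, t4}
s0 ∈ B0, t0 ∈ B0 → same block
Bisimilar ⇒ trace-equivalent.

trace-equivalent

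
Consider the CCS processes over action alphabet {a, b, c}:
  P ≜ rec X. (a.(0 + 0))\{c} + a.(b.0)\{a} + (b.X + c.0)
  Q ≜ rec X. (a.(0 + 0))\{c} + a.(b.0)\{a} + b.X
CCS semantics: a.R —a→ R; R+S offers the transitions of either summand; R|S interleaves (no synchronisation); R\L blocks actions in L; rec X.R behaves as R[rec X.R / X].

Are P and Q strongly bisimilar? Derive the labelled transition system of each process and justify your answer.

not bisimilar

LTS(P): 5 reachable states
  m0 = rec X. (a.(0 + 0))\{c} + a.(b.0)\{a} + (b.X + c.0) → =a=> m1, =a=> m2, =b=> m0, =c=> m3
  m1 = (0 + 0)\{c} → ∅
  m2 = (b.0)\{a} → =b=> m4
  m3 = 0 → ∅
  m4 = 0\{a} → ∅
LTS(Q): 4 reachable states
  n0 = rec X. (a.(0 + 0))\{c} + a.(b.0)\{a} + b.X → =a=> n1, =a=> n2, =b=> n0
  n1 = (0 + 0)\{c} → ∅
  n2 = (b.0)\{a} → =b=> n3
  n3 = 0\{a} → ∅
Coarsest stable partition (strong bisimilarity classes):
  B0 = {m0}
  B1 = {m1, m3, m4, n1, n3}
  B2 = {m2, n2}
  B3 = {n0}
m0 ∈ B0, n0 ∈ B3 → different blocks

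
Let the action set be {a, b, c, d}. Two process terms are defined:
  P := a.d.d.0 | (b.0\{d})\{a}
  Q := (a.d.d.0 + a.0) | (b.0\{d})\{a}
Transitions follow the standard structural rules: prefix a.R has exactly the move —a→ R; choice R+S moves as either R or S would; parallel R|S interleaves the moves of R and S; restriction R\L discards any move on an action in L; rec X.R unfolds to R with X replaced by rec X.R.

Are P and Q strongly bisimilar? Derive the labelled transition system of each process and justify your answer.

not bisimilar

Reachable graph of P (8 states):
  m0 = a.d.d.0 | (b.0\{d})\{a} ⊢ --a--▸ m1, --b--▸ m2
  m1 = d.d.0 | (b.0\{d})\{a} ⊢ --b--▸ m3, --d--▸ m4
  m2 = a.d.d.0 | 0\{d}\{a} ⊢ --a--▸ m3
  m3 = d.d.0 | 0\{d}\{a} ⊢ --d--▸ m5
  m4 = d.0 | (b.0\{d})\{a} ⊢ --b--▸ m5, --d--▸ m6
  m5 = d.0 | 0\{d}\{a} ⊢ --d--▸ m7
  m6 = 0 | (b.0\{d})\{a} ⊢ --b--▸ m7
  m7 = 0 | 0\{d}\{a} ⊢ stopped
Reachable graph of Q (8 states):
  n0 = (a.d.d.0 + a.0) | (b.0\{d})\{a} ⊢ --a--▸ n1, --a--▸ n2, --b--▸ n3
  n1 = 0 | (b.0\{d})\{a} ⊢ --b--▸ n4
  n2 = d.d.0 | (b.0\{d})\{a} ⊢ --b--▸ n5, --d--▸ n6
  n3 = (a.d.d.0 + a.0) | 0\{d}\{a} ⊢ --a--▸ n4, --a--▸ n5
  n4 = 0 | 0\{d}\{a} ⊢ stopped
  n5 = d.d.0 | 0\{d}\{a} ⊢ --d--▸ n7
  n6 = d.0 | (b.0\{d})\{a} ⊢ --b--▸ n7, --d--▸ n1
  n7 = d.0 | 0\{d}\{a} ⊢ --d--▸ n4
Bisimilarity quotient blocks:
  B0 = {m0}
  B1 = {m2}
  B2 = {m3, n5}
  B3 = {m5, n7}
  B4 = {m7, n4}
  B5 = {m1, n2}
  B6 = {m4, n6}
  B7 = {m6, n1}
  B8 = {n0}
  B9 = {n3}
m0 ∈ B0, n0 ∈ B8 → different blocks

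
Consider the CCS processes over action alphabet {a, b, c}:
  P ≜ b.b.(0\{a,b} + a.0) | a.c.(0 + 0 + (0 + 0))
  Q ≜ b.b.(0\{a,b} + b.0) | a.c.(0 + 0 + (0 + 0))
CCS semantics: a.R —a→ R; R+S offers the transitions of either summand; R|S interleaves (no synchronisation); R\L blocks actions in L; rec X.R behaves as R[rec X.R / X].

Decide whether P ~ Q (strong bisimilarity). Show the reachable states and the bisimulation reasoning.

P's transition system — 12 states:
  u0 = b.b.(0\{a,b} + a.0) | a.c.(0 + 0 + (0 + 0)) ⊢ =a=> u1, =b=> u2
  u1 = b.b.(0\{a,b} + a.0) | c.(0 + 0 + (0 + 0)) ⊢ =b=> u3, =c=> u4
  u2 = b.(0\{a,b} + a.0) | a.c.(0 + 0 + (0 + 0)) ⊢ =a=> u3, =b=> u5
  u3 = b.(0\{a,b} + a.0) | c.(0 + 0 + (0 + 0)) ⊢ =b=> u6, =c=> u7
  u4 = b.b.(0\{a,b} + a.0) | (0 + 0 + (0 + 0)) ⊢ =b=> u7
  u5 = (0\{a,b} + a.0) | a.c.(0 + 0 + (0 + 0)) ⊢ =a=> u6, =a=> u8
  u6 = (0\{a,b} + a.0) | c.(0 + 0 + (0 + 0)) ⊢ =a=> u9, =c=> u10
  u7 = b.(0\{a,b} + a.0) | (0 + 0 + (0 + 0)) ⊢ =b=> u10
  u8 = 0 | a.c.(0 + 0 + (0 + 0)) ⊢ =a=> u9
  u9 = 0 | c.(0 + 0 + (0 + 0)) ⊢ =c=> u11
  u10 = (0\{a,b} + a.0) | (0 + 0 + (0 + 0)) ⊢ =a=> u11
  u11 = 0 | (0 + 0 + (0 + 0)) ⊢ stopped
Q's transition system — 12 states:
  v0 = b.b.(0\{a,b} + b.0) | a.c.(0 + 0 + (0 + 0)) ⊢ =a=> v1, =b=> v2
  v1 = b.b.(0\{a,b} + b.0) | c.(0 + 0 + (0 + 0)) ⊢ =b=> v3, =c=> v4
  v2 = b.(0\{a,b} + b.0) | a.c.(0 + 0 + (0 + 0)) ⊢ =a=> v3, =b=> v5
  v3 = b.(0\{a,b} + b.0) | c.(0 + 0 + (0 + 0)) ⊢ =b=> v6, =c=> v7
  v4 = b.b.(0\{a,b} + b.0) | (0 + 0 + (0 + 0)) ⊢ =b=> v7
  v5 = (0\{a,b} + b.0) | a.c.(0 + 0 + (0 + 0)) ⊢ =a=> v6, =b=> v8
  v6 = (0\{a,b} + b.0) | c.(0 + 0 + (0 + 0)) ⊢ =b=> v9, =c=> v10
  v7 = b.(0\{a,b} + b.0) | (0 + 0 + (0 + 0)) ⊢ =b=> v10
  v8 = 0 | a.c.(0 + 0 + (0 + 0)) ⊢ =a=> v9
  v9 = 0 | c.(0 + 0 + (0 + 0)) ⊢ =c=> v11
  v10 = (0\{a,b} + b.0) | (0 + 0 + (0 + 0)) ⊢ =b=> v11
  v11 = 0 | (0 + 0 + (0 + 0)) ⊢ stopped
Bisimilarity quotient blocks:
  B0 = {u0}
  B1 = {u2}
  B2 = {u3}
  B3 = {u6}
  B4 = {u9, v9}
  B5 = {u11, v11}
  B6 = {u10}
  B7 = {u7}
  B8 = {u5}
  B9 = {u8, v8}
  B10 = {u1}
  B11 = {u4}
  B12 = {v0}
  B13 = {v1}
  B14 = {v3}
  B15 = {v7}
  B16 = {v10}
  B17 = {v6}
  B18 = {v4}
  B19 = {v2}
  B20 = {v5}
u0 ∈ B0, v0 ∈ B12 → different blocks

NO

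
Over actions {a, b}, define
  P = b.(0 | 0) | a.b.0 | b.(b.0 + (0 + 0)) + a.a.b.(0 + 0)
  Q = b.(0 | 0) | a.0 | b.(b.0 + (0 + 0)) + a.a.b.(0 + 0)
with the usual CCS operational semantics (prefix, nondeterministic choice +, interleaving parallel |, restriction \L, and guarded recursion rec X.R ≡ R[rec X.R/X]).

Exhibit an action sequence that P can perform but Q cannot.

abbbb

P's transition system — 21 states:
  m0 = b.(0 | 0) | a.b.0 | b.(b.0 + (0 + 0)) + a.a.b.(0 + 0) :: ··a··> m1, ··a··> m2, ··b··> m3, ··b··> m4
  m1 = a.b.(0 + 0) :: ··a··> m5
  m2 = b.(0 | 0) | b.0 | b.(b.0 + (0 + 0)) :: ··b··> m6, ··b··> m7, ··b··> m8
  m3 = 0 | 0 | a.b.0 | b.(b.0 + (0 + 0)) :: ··a··> m6, ··b··> m9
  m4 = b.(0 | 0) | a.b.0 | (b.0 + (0 + 0)) :: ··a··> m8, ··b··> m10, ··b··> m9
  m5 = b.(0 + 0) :: ··b··> m11
  m6 = 0 | 0 | b.0 | b.(b.0 + (0 + 0)) :: ··b··> m12, ··b··> m13
  m7 = b.(0 | 0) | 0 | b.(b.0 + (0 + 0)) :: ··b··> m12, ··b··> m14
  m8 = b.(0 | 0) | b.0 | (b.0 + (0 + 0)) :: ··b··> m13, ··b··> m14, ··b··> m15
  m9 = 0 | 0 | a.b.0 | (b.0 + (0 + 0)) :: ··a··> m13, ··b··> m16
  m10 = b.(0 | 0) | a.b.0 | 0 :: ··a··> m15, ··b··> m16
  m11 = 0 + 0 :: stopped
  m12 = 0 | 0 | 0 | b.(b.0 + (0 + 0)) :: ··b··> m17
  m13 = 0 | 0 | b.0 | (b.0 + (0 + 0)) :: ··b··> m17, ··b··> m18
  m14 = b.(0 | 0) | 0 | (b.0 + (0 + 0)) :: ··b··> m17, ··b··> m19
  m15 = b.(0 | 0) | b.0 | 0 :: ··b··> m18, ··b··> m19
  m16 = 0 | 0 | a.b.0 | 0 :: ··a··> m18
  m17 = 0 | 0 | 0 | (b.0 + (0 + 0)) :: ··b··> m20
  m18 = 0 | 0 | b.0 | 0 :: ··b··> m20
  m19 = b.(0 | 0) | 0 | 0 :: ··b··> m20
  m20 = 0 | 0 | 0 | 0 :: stopped
Q's transition system — 15 states:
  n0 = b.(0 | 0) | a.0 | b.(b.0 + (0 + 0)) + a.a.b.(0 + 0) :: ··a··> n1, ··a··> n2, ··b··> n3, ··b··> n4
  n1 = a.b.(0 + 0) :: ··a··> n5
  n2 = b.(0 | 0) | 0 | b.(b.0 + (0 + 0)) :: ··b··> n6, ··b··> n7
  n3 = 0 | 0 | a.0 | b.(b.0 + (0 + 0)) :: ··a··> n6, ··b··> n8
  n4 = b.(0 | 0) | a.0 | (b.0 + (0 + 0)) :: ··a··> n7, ··b··> n8, ··b··> n9
  n5 = b.(0 + 0) :: ··b··> n10
  n6 = 0 | 0 | 0 | b.(b.0 + (0 + 0)) :: ··b··> n11
  n7 = b.(0 | 0) | 0 | (b.0 + (0 + 0)) :: ··b··> n11, ··b··> n12
  n8 = 0 | 0 | a.0 | (b.0 + (0 + 0)) :: ··a··> n11, ··b··> n13
  n9 = b.(0 | 0) | a.0 | 0 :: ··a··> n12, ··b··> n13
  n10 = 0 + 0 :: stopped
  n11 = 0 | 0 | 0 | (b.0 + (0 + 0)) :: ··b··> n14
  n12 = b.(0 | 0) | 0 | 0 :: ··b··> n14
  n13 = 0 | 0 | a.0 | 0 :: ··a··> n14
  n14 = 0 | 0 | 0 | 0 :: stopped
Trace ⟨abbbb⟩ through P, begin at {m0}:
  [1] a ⇒ {m1, m2}
  [2] b ⇒ {m6, m7, m8}
  [3] b ⇒ {m12, m13, m14, m15}
  [4] b ⇒ {m17, m18, m19}
  [5] b ⇒ {m20}
  P completes σ.
Trace ⟨abbbb⟩ through Q, begin at {n0}:
  [1] a ⇒ {n1, n2}
  [2] b ⇒ {n6, n7}
  [3] b ⇒ {n11, n12}
  [4] b ⇒ {n14}
  [5] b ⇒ ∅  — Q cannot continue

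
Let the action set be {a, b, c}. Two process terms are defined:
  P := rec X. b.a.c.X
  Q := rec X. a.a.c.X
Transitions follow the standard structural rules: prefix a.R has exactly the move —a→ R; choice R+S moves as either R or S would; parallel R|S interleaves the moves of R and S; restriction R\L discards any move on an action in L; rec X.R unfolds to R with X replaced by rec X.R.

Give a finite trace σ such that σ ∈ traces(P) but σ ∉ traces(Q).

LTS(P): 3 reachable states
  p0 = rec X. b.a.c.X :: ··b··> p1
  p1 = a.c.(rec X. b.a.c.X) :: ··a··> p2
  p2 = c.(rec X. b.a.c.X) :: ··c··> p0
LTS(Q): 3 reachable states
  q0 = rec X. a.a.c.X :: ··a··> q1
  q1 = a.c.(rec X. a.a.c.X) :: ··a··> q2
  q2 = c.(rec X. a.a.c.X) :: ··c··> q0
Executing b from P (initial set {p0}):
  step 1 (b): {p1}
  P completes σ.
Executing b from Q (initial set {q0}):
  step 1 (b): ∅ (Q stuck)

b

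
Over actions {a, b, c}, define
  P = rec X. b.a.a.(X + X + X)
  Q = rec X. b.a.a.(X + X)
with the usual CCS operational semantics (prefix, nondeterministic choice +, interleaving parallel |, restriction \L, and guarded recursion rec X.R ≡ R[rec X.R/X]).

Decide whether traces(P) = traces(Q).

P's transition system — 4 states:
  m0 = rec X. b.a.a.(X + X + X) | ··b··> m1
  m1 = a.a.((rec X. b.a.a.(X + X + X)) + (rec X. b.a.a.(X + X + X)) + (rec X. b.a.a.(X + X + X))) | ··a··> m2
  m2 = a.((rec X. b.a.a.(X + X + X)) + (rec X. b.a.a.(X + X + X)) + (rec X. b.a.a.(X + X + X))) | ··a··> m3
  m3 = (rec X. b.a.a.(X + X + X)) + (rec X. b.a.a.(X + X + X)) + (rec X. b.a.a.(X + X + X)) | ··b··> m1
Q's transition system — 4 states:
  n0 = rec X. b.a.a.(X + X) | ··b··> n1
  n1 = a.a.((rec X. b.a.a.(X + X)) + (rec X. b.a.a.(X + X))) | ··a··> n2
  n2 = a.((rec X. b.a.a.(X + X)) + (rec X. b.a.a.(X + X))) | ··a··> n3
  n3 = (rec X. b.a.a.(X + X)) + (rec X. b.a.a.(X + X)) | ··b··> n1
Partition-refinement fixed point:
  B0 = {m0, m3, n0, n3}
  B1 = {m1, n1}
  B2 = {m2, n2}
m0 ∈ B0, n0 ∈ B0 → same block
Bisimilar ⇒ trace-equivalent.

trace-equivalent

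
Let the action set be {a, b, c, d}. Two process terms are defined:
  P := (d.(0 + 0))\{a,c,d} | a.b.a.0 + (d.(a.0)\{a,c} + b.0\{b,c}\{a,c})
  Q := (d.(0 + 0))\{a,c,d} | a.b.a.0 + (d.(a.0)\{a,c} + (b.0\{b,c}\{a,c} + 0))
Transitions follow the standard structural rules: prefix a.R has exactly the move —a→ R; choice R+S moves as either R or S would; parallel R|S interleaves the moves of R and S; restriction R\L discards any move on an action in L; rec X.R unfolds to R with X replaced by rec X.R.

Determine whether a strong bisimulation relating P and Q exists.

LTS(P): 6 reachable states
  m0 = (d.(0 + 0))\{a,c,d} | a.b.a.0 + (d.(a.0)\{a,c} + b.0\{b,c}\{a,c}) | -a-> m1, -b-> m2, -d-> m3
  m1 = (d.(0 + 0))\{a,c,d} | b.a.0 | -b-> m4
  m2 = 0\{b,c}\{a,c} | ·
  m3 = (a.0)\{a,c} | ·
  m4 = (d.(0 + 0))\{a,c,d} | a.0 | -a-> m5
  m5 = (d.(0 + 0))\{a,c,d} | 0 | ·
LTS(Q): 6 reachable states
  n0 = (d.(0 + 0))\{a,c,d} | a.b.a.0 + (d.(a.0)\{a,c} + (b.0\{b,c}\{a,c} + 0)) | -a-> n1, -b-> n2, -d-> n3
  n1 = (d.(0 + 0))\{a,c,d} | b.a.0 | -b-> n4
  n2 = 0\{b,c}\{a,c} | ·
  n3 = (a.0)\{a,c} | ·
  n4 = (d.(0 + 0))\{a,c,d} | a.0 | -a-> n5
  n5 = (d.(0 + 0))\{a,c,d} | 0 | ·
Coarsest stable partition (strong bisimilarity classes):
  B0 = {m0, n0}
  B1 = {m2, m3, m5, n2, n3, n5}
  B2 = {m1, n1}
  B3 = {m4, n4}
m0 ∈ B0, n0 ∈ B0 → same block

P ~ Q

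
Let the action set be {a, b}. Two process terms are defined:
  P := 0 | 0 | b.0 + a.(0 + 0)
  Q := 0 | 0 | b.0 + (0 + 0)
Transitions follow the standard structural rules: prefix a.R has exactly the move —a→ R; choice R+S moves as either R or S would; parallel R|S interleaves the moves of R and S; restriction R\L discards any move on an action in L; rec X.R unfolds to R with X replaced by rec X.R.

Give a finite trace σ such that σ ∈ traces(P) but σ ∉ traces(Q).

a

P's transition system — 3 states:
  s0 = 0 | 0 | b.0 + a.(0 + 0) → --a--▸ s1, --b--▸ s2
  s1 = 0 + 0 → (no moves)
  s2 = 0 | 0 | 0 → (no moves)
Q's transition system — 2 states:
  t0 = 0 | 0 | b.0 + (0 + 0) → --b--▸ t1
  t1 = 0 | 0 | 0 → (no moves)
Executing a from P (initial set {s0}):
  step 1 (a): {s1}
  ✓ P
Executing a from Q (initial set {t0}):
  step 1 (a): no successor for Q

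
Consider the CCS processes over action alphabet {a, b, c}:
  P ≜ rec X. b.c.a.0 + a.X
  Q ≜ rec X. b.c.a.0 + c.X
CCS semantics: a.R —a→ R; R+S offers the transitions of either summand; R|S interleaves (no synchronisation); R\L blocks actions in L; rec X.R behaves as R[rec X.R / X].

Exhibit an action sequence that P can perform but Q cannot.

a

P's transition system — 4 states:
  u0 = rec X. b.c.a.0 + a.X → =a=> u0, =b=> u1
  u1 = c.a.0 → =c=> u2
  u2 = a.0 → =a=> u3
  u3 = 0 → ∅
Q's transition system — 4 states:
  v0 = rec X. b.c.a.0 + c.X → =b=> v1, =c=> v0
  v1 = c.a.0 → =c=> v2
  v2 = a.0 → =a=> v3
  v3 = 0 → ∅
Trace ⟨a⟩ through P, begin at {u0}:
  after a @ step 1: {u0}
  P completes σ.
Trace ⟨a⟩ through Q, begin at {v0}:
  after a @ step 1: ∅  — Q cannot continue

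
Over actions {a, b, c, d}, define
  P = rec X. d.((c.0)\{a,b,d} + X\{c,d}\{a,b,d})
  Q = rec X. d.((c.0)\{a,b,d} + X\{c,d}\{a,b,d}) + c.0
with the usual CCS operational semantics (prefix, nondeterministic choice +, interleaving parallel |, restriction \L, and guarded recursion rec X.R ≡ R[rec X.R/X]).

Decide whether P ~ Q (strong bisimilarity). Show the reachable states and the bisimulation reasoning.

P's transition system — 3 states:
  u0 = rec X. d.((c.0)\{a,b,d} + X\{c,d}\{a,b,d}) → -d-> u1
  u1 = (c.0)\{a,b,d} + (rec X. d.((c.0)\{a,b,d} + X\{c,d}\{a,b,d}))\{c,d}\{a,b,d} → -c-> u2
  u2 = 0\{a,b,d} → ∅
Q's transition system — 4 states:
  v0 = rec X. d.((c.0)\{a,b,d} + X\{c,d}\{a,b,d}) + c.0 → -c-> v1, -d-> v2
  v1 = 0 → ∅
  v2 = (c.0)\{a,b,d} + (rec X. d.((c.0)\{a,b,d} + X\{c,d}\{a,b,d}) + c.0)\{c,d}\{a,b,d} → -c-> v3
  v3 = 0\{a,b,d} → ∅
Coarsest stable partition (strong bisimilarity classes):
  B0 = {u0}
  B1 = {u1, v2}
  B2 = {u2, v1, v3}
  B3 = {v0}
u0 ∈ B0, v0 ∈ B3 → different blocks

P ≁ Q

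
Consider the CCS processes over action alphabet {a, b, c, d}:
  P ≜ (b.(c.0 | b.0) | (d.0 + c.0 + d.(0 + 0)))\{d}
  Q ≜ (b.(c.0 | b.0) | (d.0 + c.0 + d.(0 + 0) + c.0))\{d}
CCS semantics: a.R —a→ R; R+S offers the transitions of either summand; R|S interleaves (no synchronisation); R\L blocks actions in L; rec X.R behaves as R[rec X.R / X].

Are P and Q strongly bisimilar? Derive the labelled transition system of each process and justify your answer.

P's transition system — 10 states:
  u0 = (b.(c.0 | b.0) | (d.0 + c.0 + d.(0 + 0)))\{d} ⊢ =b=> u1, =c=> u2
  u1 = (c.0 | b.0 | (d.0 + c.0 + d.(0 + 0)))\{d} ⊢ =b=> u3, =c=> u4, =c=> u5
  u2 = (b.(c.0 | b.0) | 0)\{d} ⊢ =b=> u5
  u3 = (c.0 | 0 | (d.0 + c.0 + d.(0 + 0)))\{d} ⊢ =c=> u6, =c=> u7
  u4 = (0 | b.0 | (d.0 + c.0 + d.(0 + 0)))\{d} ⊢ =b=> u6, =c=> u8
  u5 = (c.0 | b.0 | 0)\{d} ⊢ =b=> u7, =c=> u8
  u6 = (0 | 0 | (d.0 + c.0 + d.(0 + 0)))\{d} ⊢ =c=> u9
  u7 = (c.0 | 0 | 0)\{d} ⊢ =c=> u9
  u8 = (0 | b.0 | 0)\{d} ⊢ =b=> u9
  u9 = (0 | 0 | 0)\{d} ⊢ ·
Q's transition system — 10 states:
  v0 = (b.(c.0 | b.0) | (d.0 + c.0 + d.(0 + 0) + c.0))\{d} ⊢ =b=> v1, =c=> v2
  v1 = (c.0 | b.0 | (d.0 + c.0 + d.(0 + 0) + c.0))\{d} ⊢ =b=> v3, =c=> v4, =c=> v5
  v2 = (b.(c.0 | b.0) | 0)\{d} ⊢ =b=> v5
  v3 = (c.0 | 0 | (d.0 + c.0 + d.(0 + 0) + c.0))\{d} ⊢ =c=> v6, =c=> v7
  v4 = (0 | b.0 | (d.0 + c.0 + d.(0 + 0) + c.0))\{d} ⊢ =b=> v6, =c=> v8
  v5 = (c.0 | b.0 | 0)\{d} ⊢ =b=> v7, =c=> v8
  v6 = (0 | 0 | (d.0 + c.0 + d.(0 + 0) + c.0))\{d} ⊢ =c=> v9
  v7 = (c.0 | 0 | 0)\{d} ⊢ =c=> v9
  v8 = (0 | b.0 | 0)\{d} ⊢ =b=> v9
  v9 = (0 | 0 | 0)\{d} ⊢ ·
Coarsest stable partition (strong bisimilarity classes):
  B0 = {u0, v0}
  B1 = {u2, v2}
  B2 = {u4, u5, v4, v5}
  B3 = {u6, u7, v6, v7}
  B4 = {u9, v9}
  B5 = {u8, v8}
  B6 = {u1, v1}
  B7 = {u3, v3}
u0 ∈ B0, v0 ∈ B0 → same block

YES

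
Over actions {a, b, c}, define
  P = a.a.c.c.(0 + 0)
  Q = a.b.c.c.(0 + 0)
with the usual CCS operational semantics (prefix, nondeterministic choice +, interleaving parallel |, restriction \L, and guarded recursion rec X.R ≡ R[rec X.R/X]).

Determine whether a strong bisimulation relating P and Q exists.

Reachable graph of P (5 states):
  m0 = a.a.c.c.(0 + 0) | —a→ m1
  m1 = a.c.c.(0 + 0) | —a→ m2
  m2 = c.c.(0 + 0) | —c→ m3
  m3 = c.(0 + 0) | —c→ m4
  m4 = 0 + 0 | deadlocked
Reachable graph of Q (5 states):
  n0 = a.b.c.c.(0 + 0) | —a→ n1
  n1 = b.c.c.(0 + 0) | —b→ n2
  n2 = c.c.(0 + 0) | —c→ n3
  n3 = c.(0 + 0) | —c→ n4
  n4 = 0 + 0 | deadlocked
Bisimilarity quotient blocks:
  B0 = {m0}
  B1 = {m1}
  B2 = {m2, n2}
  B3 = {m3, n3}
  B4 = {m4, n4}
  B5 = {n0}
  B6 = {n1}
m0 ∈ B0, n0 ∈ B5 → different blocks

NO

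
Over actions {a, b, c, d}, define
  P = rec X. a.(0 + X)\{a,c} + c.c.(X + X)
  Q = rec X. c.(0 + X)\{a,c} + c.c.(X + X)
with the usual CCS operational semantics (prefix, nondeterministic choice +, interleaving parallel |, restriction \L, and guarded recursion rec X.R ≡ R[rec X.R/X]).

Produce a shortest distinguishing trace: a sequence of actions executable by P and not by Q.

LTS(P): 4 reachable states
  m0 = rec X. a.(0 + X)\{a,c} + c.c.(X + X) :: —a→ m1, —c→ m2
  m1 = (0 + (rec X. a.(0 + X)\{a,c} + c.c.(X + X)))\{a,c} :: ·
  m2 = c.((rec X. a.(0 + X)\{a,c} + c.c.(X + X)) + (rec X. a.(0 + X)\{a,c} + c.c.(X + X))) :: —c→ m3
  m3 = (rec X. a.(0 + X)\{a,c} + c.c.(X + X)) + (rec X. a.(0 + X)\{a,c} + c.c.(X + X)) :: —a→ m1, —c→ m2
LTS(Q): 4 reachable states
  n0 = rec X. c.(0 + X)\{a,c} + c.c.(X + X) :: —c→ n1, —c→ n2
  n1 = (0 + (rec X. c.(0 + X)\{a,c} + c.c.(X + X)))\{a,c} :: ·
  n2 = c.((rec X. c.(0 + X)\{a,c} + c.c.(X + X)) + (rec X. c.(0 + X)\{a,c} + c.c.(X + X))) :: —c→ n3
  n3 = (rec X. c.(0 + X)\{a,c} + c.c.(X + X)) + (rec X. c.(0 + X)\{a,c} + c.c.(X + X)) :: —c→ n1, —c→ n2
Run σ = ⟨a⟩ on P: start {m0}
  after a @ step 1: {m1}
  ✓ P
Run σ = ⟨a⟩ on Q: start {n0}
  after a @ step 1: no successor for Q

a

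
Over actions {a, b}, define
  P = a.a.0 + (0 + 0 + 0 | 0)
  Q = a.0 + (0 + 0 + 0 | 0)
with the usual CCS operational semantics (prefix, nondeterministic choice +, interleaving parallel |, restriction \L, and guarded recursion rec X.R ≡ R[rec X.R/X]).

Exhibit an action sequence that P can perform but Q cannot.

aa

P's transition system — 3 states:
  p0 = a.a.0 + (0 + 0 + 0 | 0) ⊢ --a--▸ p1
  p1 = a.0 ⊢ --a--▸ p2
  p2 = 0 ⊢ (no moves)
Q's transition system — 2 states:
  q0 = a.0 + (0 + 0 + 0 | 0) ⊢ --a--▸ q1
  q1 = 0 ⊢ (no moves)
Trace ⟨aa⟩ through P, begin at {p0}:
  after a @ step 1: {p1}
  after a @ step 2: {p2}
  P completes σ.
Trace ⟨aa⟩ through Q, begin at {q0}:
  after a @ step 1: {q1}
  after a @ step 2: ∅ (Q stuck)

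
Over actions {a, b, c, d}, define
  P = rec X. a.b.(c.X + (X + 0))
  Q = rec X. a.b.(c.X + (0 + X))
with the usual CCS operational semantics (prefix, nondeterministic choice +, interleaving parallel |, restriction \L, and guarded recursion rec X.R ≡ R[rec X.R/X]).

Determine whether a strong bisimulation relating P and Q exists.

bisimilar

LTS(P): 3 reachable states
  s0 = rec X. a.b.(c.X + (X + 0)) | -a-> s1
  s1 = b.(c.(rec X. a.b.(c.X + (X + 0))) + ((rec X. a.b.(c.X + (X + 0))) + 0)) | -b-> s2
  s2 = c.(rec X. a.b.(c.X + (X + 0))) + ((rec X. a.b.(c.X + (X + 0))) + 0) | -a-> s1, -c-> s0
LTS(Q): 3 reachable states
  t0 = rec X. a.b.(c.X + (0 + X)) | -a-> t1
  t1 = b.(c.(rec X. a.b.(c.X + (0 + X))) + (0 + (rec X. a.b.(c.X + (0 + X))))) | -b-> t2
  t2 = c.(rec X. a.b.(c.X + (0 + X))) + (0 + (rec X. a.b.(c.X + (0 + X)))) | -a-> t1, -c-> t0
Bisimilarity quotient blocks:
  B0 = {s0, t0}
  B1 = {s1, t1}
  B2 = {s2, t2}
s0 ∈ B0, t0 ∈ B0 → same block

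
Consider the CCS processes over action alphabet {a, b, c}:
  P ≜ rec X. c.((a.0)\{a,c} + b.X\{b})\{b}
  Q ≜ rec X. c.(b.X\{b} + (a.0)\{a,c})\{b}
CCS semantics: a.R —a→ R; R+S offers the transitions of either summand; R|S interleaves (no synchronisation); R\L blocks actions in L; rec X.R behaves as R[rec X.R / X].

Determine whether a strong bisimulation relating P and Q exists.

LTS(P): 2 reachable states
  u0 = rec X. c.((a.0)\{a,c} + b.X\{b})\{b} has moves =c=> u1
  u1 = ((a.0)\{a,c} + b.(rec X. c.((a.0)\{a,c} + b.X\{b})\{b})\{b})\{b} has moves deadlocked
LTS(Q): 2 reachable states
  v0 = rec X. c.(b.X\{b} + (a.0)\{a,c})\{b} has moves =c=> v1
  v1 = (b.(rec X. c.(b.X\{b} + (a.0)\{a,c})\{b})\{b} + (a.0)\{a,c})\{b} has moves deadlocked
Coarsest stable partition (strong bisimilarity classes):
  B0 = {u0, v0}
  B1 = {u1, v1}
u0 ∈ B0, v0 ∈ B0 → same block

P ~ Q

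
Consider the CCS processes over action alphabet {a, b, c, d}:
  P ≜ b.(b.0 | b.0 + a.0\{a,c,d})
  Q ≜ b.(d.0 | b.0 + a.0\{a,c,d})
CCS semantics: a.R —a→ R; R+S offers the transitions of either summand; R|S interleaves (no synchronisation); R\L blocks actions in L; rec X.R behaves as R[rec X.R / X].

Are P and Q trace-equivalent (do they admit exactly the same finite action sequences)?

P's transition system — 6 states:
  s0 = b.(b.0 | b.0 + a.0\{a,c,d}) | -b-> s1
  s1 = b.0 | b.0 + a.0\{a,c,d} | -a-> s2, -b-> s3, -b-> s4
  s2 = 0\{a,c,d} | ·
  s3 = 0 | b.0 | -b-> s5
  s4 = b.0 | 0 | -b-> s5
  s5 = 0 | 0 | ·
Q's transition system — 6 states:
  t0 = b.(d.0 | b.0 + a.0\{a,c,d}) | -b-> t1
  t1 = d.0 | b.0 + a.0\{a,c,d} | -a-> t2, -b-> t3, -d-> t4
  t2 = 0\{a,c,d} | ·
  t3 = d.0 | 0 | -d-> t5
  t4 = 0 | b.0 | -b-> t5
  t5 = 0 | 0 | ·
Executing bbb from P (initial set {s0}):
  after b @ step 1: {s1}
  after b @ step 2: {s3, s4}
  after b @ step 3: {s5}
  ✓ P
Executing bbb from Q (initial set {t0}):
  after b @ step 1: {t1}
  after b @ step 2: {t3}
  after b @ step 3: ∅ (Q stuck)

NO — witness ⟨bbb⟩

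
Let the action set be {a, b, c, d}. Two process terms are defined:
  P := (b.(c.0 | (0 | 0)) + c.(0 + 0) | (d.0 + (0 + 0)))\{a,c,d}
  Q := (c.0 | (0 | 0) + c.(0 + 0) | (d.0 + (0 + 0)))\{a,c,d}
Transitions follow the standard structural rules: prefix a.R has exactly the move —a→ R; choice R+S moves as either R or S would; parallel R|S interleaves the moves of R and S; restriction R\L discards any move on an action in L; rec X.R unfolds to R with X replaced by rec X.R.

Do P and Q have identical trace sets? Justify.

traces(P) ≠ traces(Q) — witness ⟨b⟩

LTS(P): 2 reachable states
  p0 = (b.(c.0 | (0 | 0)) + c.(0 + 0) | (d.0 + (0 + 0)))\{a,c,d} ⊢ —b→ p1
  p1 = (c.0 | (0 | 0))\{a,c,d} ⊢ deadlocked
LTS(Q): 1 reachable states
  q0 = (c.0 | (0 | 0) + c.(0 + 0) | (d.0 + (0 + 0)))\{a,c,d} ⊢ deadlocked
Run σ = ⟨b⟩ on P: start {p0}
  [1] b ⇒ {p1}
  P completes σ.
Run σ = ⟨b⟩ on Q: start {q0}
  [1] b ⇒ ∅  — Q cannot continue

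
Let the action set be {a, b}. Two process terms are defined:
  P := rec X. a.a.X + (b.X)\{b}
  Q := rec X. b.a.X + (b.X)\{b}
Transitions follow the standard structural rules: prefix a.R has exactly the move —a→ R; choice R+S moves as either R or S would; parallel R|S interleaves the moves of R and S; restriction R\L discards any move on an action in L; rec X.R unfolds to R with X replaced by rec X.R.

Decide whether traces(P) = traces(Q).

NO — witness ⟨a⟩

LTS(P): 2 reachable states
  m0 = rec X. a.a.X + (b.X)\{b} :: =a=> m1
  m1 = a.(rec X. a.a.X + (b.X)\{b}) :: =a=> m0
LTS(Q): 2 reachable states
  n0 = rec X. b.a.X + (b.X)\{b} :: =b=> n1
  n1 = a.(rec X. b.a.X + (b.X)\{b}) :: =a=> n0
Trace ⟨a⟩ through P, begin at {m0}:
  step 1 (a): {m1}
  — P admits the full trace.
Trace ⟨a⟩ through Q, begin at {n0}:
  step 1 (a): ∅ (Q stuck)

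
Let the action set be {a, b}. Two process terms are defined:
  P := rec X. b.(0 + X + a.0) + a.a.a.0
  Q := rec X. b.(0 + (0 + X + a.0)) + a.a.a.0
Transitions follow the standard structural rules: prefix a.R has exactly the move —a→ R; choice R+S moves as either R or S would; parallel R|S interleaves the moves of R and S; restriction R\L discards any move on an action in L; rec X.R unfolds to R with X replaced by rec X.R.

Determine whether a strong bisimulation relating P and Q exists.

bisimilar

P's transition system — 5 states:
  s0 = rec X. b.(0 + X + a.0) + a.a.a.0 has moves =a=> s1, =b=> s2
  s1 = a.a.0 has moves =a=> s3
  s2 = 0 + (rec X. b.(0 + X + a.0) + a.a.a.0) + a.0 has moves =a=> s1, =a=> s4, =b=> s2
  s3 = a.0 has moves =a=> s4
  s4 = 0 has moves ·
Q's transition system — 5 states:
  t0 = rec X. b.(0 + (0 + X + a.0)) + a.a.a.0 has moves =a=> t1, =b=> t2
  t1 = a.a.0 has moves =a=> t3
  t2 = 0 + (0 + (rec X. b.(0 + (0 + X + a.0)) + a.a.a.0) + a.0) has moves =a=> t1, =a=> t4, =b=> t2
  t3 = a.0 has moves =a=> t4
  t4 = 0 has moves ·
Bisimilarity quotient blocks:
  B0 = {s0, t0}
  B1 = {s1, t1}
  B2 = {s3, t3}
  B3 = {s4, t4}
  B4 = {s2, t2}
s0 ∈ B0, t0 ∈ B0 → same block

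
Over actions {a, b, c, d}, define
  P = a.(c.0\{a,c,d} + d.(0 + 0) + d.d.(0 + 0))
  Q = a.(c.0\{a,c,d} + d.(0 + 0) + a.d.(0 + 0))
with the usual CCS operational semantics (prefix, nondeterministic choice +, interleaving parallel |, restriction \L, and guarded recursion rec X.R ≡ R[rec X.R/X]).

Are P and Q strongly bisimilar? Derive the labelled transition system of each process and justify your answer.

Reachable graph of P (5 states):
  p0 = a.(c.0\{a,c,d} + d.(0 + 0) + d.d.(0 + 0)) ⊢ ··a··> p1
  p1 = c.0\{a,c,d} + d.(0 + 0) + d.d.(0 + 0) ⊢ ··c··> p2, ··d··> p3, ··d··> p4
  p2 = 0\{a,c,d} ⊢ ∅
  p3 = 0 + 0 ⊢ ∅
  p4 = d.(0 + 0) ⊢ ··d··> p3
Reachable graph of Q (5 states):
  q0 = a.(c.0\{a,c,d} + d.(0 + 0) + a.d.(0 + 0)) ⊢ ··a··> q1
  q1 = c.0\{a,c,d} + d.(0 + 0) + a.d.(0 + 0) ⊢ ··a··> q2, ··c··> q3, ··d··> q4
  q2 = d.(0 + 0) ⊢ ··d··> q4
  q3 = 0\{a,c,d} ⊢ ∅
  q4 = 0 + 0 ⊢ ∅
Coarsest stable partition (strong bisimilarity classes):
  B0 = {p0}
  B1 = {p1}
  B2 = {p2, p3, q3, q4}
  B3 = {p4, q2}
  B4 = {q0}
  B5 = {q1}
p0 ∈ B0, q0 ∈ B4 → different blocks

P ≁ Q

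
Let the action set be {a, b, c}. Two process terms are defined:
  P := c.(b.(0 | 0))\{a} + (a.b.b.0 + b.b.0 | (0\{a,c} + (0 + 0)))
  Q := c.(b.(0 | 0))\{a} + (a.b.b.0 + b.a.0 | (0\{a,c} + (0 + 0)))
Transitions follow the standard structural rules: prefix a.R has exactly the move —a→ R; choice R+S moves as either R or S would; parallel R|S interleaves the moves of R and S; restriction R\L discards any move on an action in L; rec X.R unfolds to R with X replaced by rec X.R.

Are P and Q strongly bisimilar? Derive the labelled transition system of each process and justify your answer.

LTS(P): 8 reachable states
  s0 = c.(b.(0 | 0))\{a} + (a.b.b.0 + b.b.0 | (0\{a,c} + (0 + 0))) has moves --a--▸ s1, --b--▸ s2, --c--▸ s3
  s1 = b.b.0 has moves --b--▸ s4
  s2 = b.0 | (0\{a,c} + (0 + 0)) has moves --b--▸ s5
  s3 = (b.(0 | 0))\{a} has moves --b--▸ s6
  s4 = b.0 has moves --b--▸ s7
  s5 = 0 | (0\{a,c} + (0 + 0)) has moves stopped
  s6 = (0 | 0)\{a} has moves stopped
  s7 = 0 has moves stopped
LTS(Q): 8 reachable states
  t0 = c.(b.(0 | 0))\{a} + (a.b.b.0 + b.a.0 | (0\{a,c} + (0 + 0))) has moves --a--▸ t1, --b--▸ t2, --c--▸ t3
  t1 = b.b.0 has moves --b--▸ t4
  t2 = a.0 | (0\{a,c} + (0 + 0)) has moves --a--▸ t5
  t3 = (b.(0 | 0))\{a} has moves --b--▸ t6
  t4 = b.0 has moves --b--▸ t7
  t5 = 0 | (0\{a,c} + (0 + 0)) has moves stopped
  t6 = (0 | 0)\{a} has moves stopped
  t7 = 0 has moves stopped
Coarsest stable partition (strong bisimilarity classes):
  B0 = {s0}
  B1 = {s2, s3, s4, t3, t4}
  B2 = {s5, s6, s7, t5, t6, t7}
  B3 = {s1, t1}
  B4 = {t0}
  B5 = {t2}
s0 ∈ B0, t0 ∈ B4 → different blocks

NO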